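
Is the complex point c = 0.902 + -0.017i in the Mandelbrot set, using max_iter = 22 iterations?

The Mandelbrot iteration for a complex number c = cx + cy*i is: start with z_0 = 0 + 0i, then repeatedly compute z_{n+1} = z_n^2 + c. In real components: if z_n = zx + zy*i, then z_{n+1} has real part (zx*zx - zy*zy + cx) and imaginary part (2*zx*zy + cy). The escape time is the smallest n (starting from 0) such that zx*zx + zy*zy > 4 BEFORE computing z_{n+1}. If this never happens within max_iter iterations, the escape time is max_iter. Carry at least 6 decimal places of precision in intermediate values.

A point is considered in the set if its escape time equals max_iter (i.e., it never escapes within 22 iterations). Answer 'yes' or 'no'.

Answer: no

Derivation:
z_0 = 0 + 0i, c = 0.9020 + -0.0170i
Iter 1: z = 0.9020 + -0.0170i, |z|^2 = 0.8139
Iter 2: z = 1.7153 + -0.0477i, |z|^2 = 2.9446
Iter 3: z = 3.8420 + -0.1805i, |z|^2 = 14.7938
Escaped at iteration 3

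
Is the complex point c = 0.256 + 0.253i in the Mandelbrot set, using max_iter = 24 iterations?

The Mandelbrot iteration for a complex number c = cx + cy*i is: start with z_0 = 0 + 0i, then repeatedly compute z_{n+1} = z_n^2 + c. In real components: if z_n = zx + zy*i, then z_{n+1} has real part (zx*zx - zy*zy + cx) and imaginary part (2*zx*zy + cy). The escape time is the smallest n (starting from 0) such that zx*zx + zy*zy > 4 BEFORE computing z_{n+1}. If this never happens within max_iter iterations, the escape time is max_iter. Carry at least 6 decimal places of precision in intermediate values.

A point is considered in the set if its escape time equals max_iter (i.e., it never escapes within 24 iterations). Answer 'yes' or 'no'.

z_0 = 0 + 0i, c = 0.2560 + 0.2530i
Iter 1: z = 0.2560 + 0.2530i, |z|^2 = 0.1295
Iter 2: z = 0.2575 + 0.3825i, |z|^2 = 0.2127
Iter 3: z = 0.1760 + 0.4500i, |z|^2 = 0.2335
Iter 4: z = 0.0844 + 0.4114i, |z|^2 = 0.1764
Iter 5: z = 0.0939 + 0.3225i, |z|^2 = 0.1128
Iter 6: z = 0.1608 + 0.3136i, |z|^2 = 0.1242
Iter 7: z = 0.1835 + 0.3539i, |z|^2 = 0.1589
Iter 8: z = 0.1645 + 0.3829i, |z|^2 = 0.1737
Iter 9: z = 0.1364 + 0.3790i, |z|^2 = 0.1622
Iter 10: z = 0.1310 + 0.3564i, |z|^2 = 0.1442
Iter 11: z = 0.1461 + 0.3464i, |z|^2 = 0.1413
Iter 12: z = 0.1574 + 0.3542i, |z|^2 = 0.1502
Iter 13: z = 0.1553 + 0.3645i, |z|^2 = 0.1570
Iter 14: z = 0.1473 + 0.3662i, |z|^2 = 0.1558
Iter 15: z = 0.1436 + 0.3609i, |z|^2 = 0.1508
Iter 16: z = 0.1464 + 0.3566i, |z|^2 = 0.1486
Iter 17: z = 0.1503 + 0.3574i, |z|^2 = 0.1503
Iter 18: z = 0.1508 + 0.3604i, |z|^2 = 0.1526
Iter 19: z = 0.1489 + 0.3617i, |z|^2 = 0.1530
Iter 20: z = 0.1473 + 0.3607i, |z|^2 = 0.1518
Iter 21: z = 0.1476 + 0.3593i, |z|^2 = 0.1509
Iter 22: z = 0.1487 + 0.3591i, |z|^2 = 0.1510
Iter 23: z = 0.1492 + 0.3598i, |z|^2 = 0.1517
Did not escape in 24 iterations → in set

Answer: yes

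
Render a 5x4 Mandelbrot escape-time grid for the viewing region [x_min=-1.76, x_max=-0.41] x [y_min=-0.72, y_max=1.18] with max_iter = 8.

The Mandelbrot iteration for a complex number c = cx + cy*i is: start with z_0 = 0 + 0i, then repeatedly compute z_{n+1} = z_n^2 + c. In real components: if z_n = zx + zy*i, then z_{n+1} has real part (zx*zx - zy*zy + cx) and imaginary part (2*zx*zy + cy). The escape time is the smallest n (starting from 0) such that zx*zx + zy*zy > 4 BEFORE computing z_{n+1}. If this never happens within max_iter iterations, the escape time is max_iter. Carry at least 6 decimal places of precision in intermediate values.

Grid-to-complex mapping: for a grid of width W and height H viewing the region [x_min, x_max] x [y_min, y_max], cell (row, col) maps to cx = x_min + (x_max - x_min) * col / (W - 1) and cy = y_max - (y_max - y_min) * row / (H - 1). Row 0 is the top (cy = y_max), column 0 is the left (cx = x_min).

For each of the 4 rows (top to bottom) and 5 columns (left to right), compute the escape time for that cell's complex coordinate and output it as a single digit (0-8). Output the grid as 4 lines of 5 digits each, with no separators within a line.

(row=0, col=0): c = -1.7600 + 1.1800i → escape time 1
(row=0, col=1): c = -1.4225 + 1.1800i → escape time 2
(row=0, col=2): c = -1.0850 + 1.1800i → escape time 3
(row=0, col=3): c = -0.7475 + 1.1800i → escape time 3
(row=0, col=4): c = -0.4100 + 1.1800i → escape time 3
(row=1, col=0): c = -1.7600 + 0.5467i → escape time 3
(row=1, col=1): c = -1.4225 + 0.5467i → escape time 3
(row=1, col=2): c = -1.0850 + 0.5467i → escape time 5
(row=1, col=3): c = -0.7475 + 0.5467i → escape time 6
(row=1, col=4): c = -0.4100 + 0.5467i → escape time 8
(row=2, col=0): c = -1.7600 + -0.0867i → escape time 4
(row=2, col=1): c = -1.4225 + -0.0867i → escape time 8
(row=2, col=2): c = -1.0850 + -0.0867i → escape time 8
(row=2, col=3): c = -0.7475 + -0.0867i → escape time 8
(row=2, col=4): c = -0.4100 + -0.0867i → escape time 8
(row=3, col=0): c = -1.7600 + -0.7200i → escape time 3
(row=3, col=1): c = -1.4225 + -0.7200i → escape time 3
(row=3, col=2): c = -1.0850 + -0.7200i → escape time 3
(row=3, col=3): c = -0.7475 + -0.7200i → escape time 4
(row=3, col=4): c = -0.4100 + -0.7200i → escape time 7

Answer: 12333
33568
48888
33347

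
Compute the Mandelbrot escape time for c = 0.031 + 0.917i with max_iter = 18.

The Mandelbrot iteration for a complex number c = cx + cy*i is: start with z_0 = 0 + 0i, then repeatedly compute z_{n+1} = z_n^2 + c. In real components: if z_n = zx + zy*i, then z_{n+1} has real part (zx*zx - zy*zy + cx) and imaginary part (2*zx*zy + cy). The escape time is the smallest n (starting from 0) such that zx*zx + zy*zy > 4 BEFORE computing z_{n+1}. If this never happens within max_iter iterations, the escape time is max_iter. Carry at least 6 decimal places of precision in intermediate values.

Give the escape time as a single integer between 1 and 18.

Answer: 6

Derivation:
z_0 = 0 + 0i, c = 0.0310 + 0.9170i
Iter 1: z = 0.0310 + 0.9170i, |z|^2 = 0.8419
Iter 2: z = -0.8089 + 0.9739i, |z|^2 = 1.6028
Iter 3: z = -0.2630 + -0.6586i, |z|^2 = 0.5029
Iter 4: z = -0.3335 + 1.2634i, |z|^2 = 1.7075
Iter 5: z = -1.4540 + 0.0743i, |z|^2 = 2.1197
Iter 6: z = 2.1397 + 0.7011i, |z|^2 = 5.0699
Escaped at iteration 6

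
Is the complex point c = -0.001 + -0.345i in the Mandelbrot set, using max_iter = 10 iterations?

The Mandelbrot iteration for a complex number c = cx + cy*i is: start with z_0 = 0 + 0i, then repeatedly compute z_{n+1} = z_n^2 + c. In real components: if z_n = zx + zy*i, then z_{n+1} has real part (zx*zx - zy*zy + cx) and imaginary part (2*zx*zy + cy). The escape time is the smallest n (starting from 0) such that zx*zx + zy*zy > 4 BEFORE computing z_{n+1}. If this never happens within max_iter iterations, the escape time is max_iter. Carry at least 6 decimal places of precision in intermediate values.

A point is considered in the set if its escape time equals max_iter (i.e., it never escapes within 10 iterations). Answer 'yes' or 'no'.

z_0 = 0 + 0i, c = -0.0010 + -0.3450i
Iter 1: z = -0.0010 + -0.3450i, |z|^2 = 0.1190
Iter 2: z = -0.1200 + -0.3443i, |z|^2 = 0.1330
Iter 3: z = -0.1051 + -0.2623i, |z|^2 = 0.0799
Iter 4: z = -0.0588 + -0.2898i, |z|^2 = 0.0875
Iter 5: z = -0.0815 + -0.3109i, |z|^2 = 0.1033
Iter 6: z = -0.0910 + -0.2943i, |z|^2 = 0.0949
Iter 7: z = -0.0793 + -0.2914i, |z|^2 = 0.0912
Iter 8: z = -0.0796 + -0.2988i, |z|^2 = 0.0956
Iter 9: z = -0.0839 + -0.2974i, |z|^2 = 0.0955
Did not escape in 10 iterations → in set

Answer: yes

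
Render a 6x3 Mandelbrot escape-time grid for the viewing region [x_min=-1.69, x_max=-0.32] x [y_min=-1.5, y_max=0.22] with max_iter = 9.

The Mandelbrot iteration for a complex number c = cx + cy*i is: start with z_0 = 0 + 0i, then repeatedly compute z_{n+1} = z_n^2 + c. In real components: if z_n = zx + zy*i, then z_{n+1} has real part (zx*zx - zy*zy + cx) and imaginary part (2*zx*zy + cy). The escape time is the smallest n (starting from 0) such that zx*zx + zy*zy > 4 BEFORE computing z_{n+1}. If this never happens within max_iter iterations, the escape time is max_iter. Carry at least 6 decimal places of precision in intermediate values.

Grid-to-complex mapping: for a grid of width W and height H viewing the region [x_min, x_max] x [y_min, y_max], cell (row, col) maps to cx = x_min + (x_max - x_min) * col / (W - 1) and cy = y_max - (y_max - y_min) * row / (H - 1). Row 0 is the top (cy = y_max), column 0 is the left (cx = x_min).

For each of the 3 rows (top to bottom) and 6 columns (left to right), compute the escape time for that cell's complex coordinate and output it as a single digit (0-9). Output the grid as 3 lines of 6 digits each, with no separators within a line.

(row=0, col=0): c = -1.6900 + 0.2200i → escape time 4
(row=0, col=1): c = -1.4160 + 0.2200i → escape time 5
(row=0, col=2): c = -1.1420 + 0.2200i → escape time 9
(row=0, col=3): c = -0.8680 + 0.2200i → escape time 9
(row=0, col=4): c = -0.5940 + 0.2200i → escape time 9
(row=0, col=5): c = -0.3200 + 0.2200i → escape time 9
(row=1, col=0): c = -1.6900 + -0.6400i → escape time 3
(row=1, col=1): c = -1.4160 + -0.6400i → escape time 3
(row=1, col=2): c = -1.1420 + -0.6400i → escape time 3
(row=1, col=3): c = -0.8680 + -0.6400i → escape time 5
(row=1, col=4): c = -0.5940 + -0.6400i → escape time 9
(row=1, col=5): c = -0.3200 + -0.6400i → escape time 9
(row=2, col=0): c = -1.6900 + -1.5000i → escape time 1
(row=2, col=1): c = -1.4160 + -1.5000i → escape time 1
(row=2, col=2): c = -1.1420 + -1.5000i → escape time 2
(row=2, col=3): c = -0.8680 + -1.5000i → escape time 2
(row=2, col=4): c = -0.5940 + -1.5000i → escape time 2
(row=2, col=5): c = -0.3200 + -1.5000i → escape time 2

Answer: 459999
333599
112222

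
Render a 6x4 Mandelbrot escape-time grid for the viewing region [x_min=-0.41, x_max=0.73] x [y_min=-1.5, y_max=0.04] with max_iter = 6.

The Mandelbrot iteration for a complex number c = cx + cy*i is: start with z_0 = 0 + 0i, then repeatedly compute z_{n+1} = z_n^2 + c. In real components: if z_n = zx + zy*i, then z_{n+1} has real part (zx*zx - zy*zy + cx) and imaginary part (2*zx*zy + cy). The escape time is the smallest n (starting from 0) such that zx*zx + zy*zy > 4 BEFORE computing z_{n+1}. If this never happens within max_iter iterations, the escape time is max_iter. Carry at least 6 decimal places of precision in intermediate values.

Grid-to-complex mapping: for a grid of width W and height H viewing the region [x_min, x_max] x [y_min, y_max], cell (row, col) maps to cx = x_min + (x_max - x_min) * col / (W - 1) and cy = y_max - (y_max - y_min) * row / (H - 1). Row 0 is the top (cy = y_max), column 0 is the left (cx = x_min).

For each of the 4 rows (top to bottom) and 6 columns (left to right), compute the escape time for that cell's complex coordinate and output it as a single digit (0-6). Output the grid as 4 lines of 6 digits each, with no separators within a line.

Answer: 666653
666653
465432
222222

Derivation:
(row=0, col=0): c = -0.4100 + 0.0400i → escape time 6
(row=0, col=1): c = -0.1820 + 0.0400i → escape time 6
(row=0, col=2): c = 0.0460 + 0.0400i → escape time 6
(row=0, col=3): c = 0.2740 + 0.0400i → escape time 6
(row=0, col=4): c = 0.5020 + 0.0400i → escape time 5
(row=0, col=5): c = 0.7300 + 0.0400i → escape time 3
(row=1, col=0): c = -0.4100 + -0.4733i → escape time 6
(row=1, col=1): c = -0.1820 + -0.4733i → escape time 6
(row=1, col=2): c = 0.0460 + -0.4733i → escape time 6
(row=1, col=3): c = 0.2740 + -0.4733i → escape time 6
(row=1, col=4): c = 0.5020 + -0.4733i → escape time 5
(row=1, col=5): c = 0.7300 + -0.4733i → escape time 3
(row=2, col=0): c = -0.4100 + -0.9867i → escape time 4
(row=2, col=1): c = -0.1820 + -0.9867i → escape time 6
(row=2, col=2): c = 0.0460 + -0.9867i → escape time 5
(row=2, col=3): c = 0.2740 + -0.9867i → escape time 4
(row=2, col=4): c = 0.5020 + -0.9867i → escape time 3
(row=2, col=5): c = 0.7300 + -0.9867i → escape time 2
(row=3, col=0): c = -0.4100 + -1.5000i → escape time 2
(row=3, col=1): c = -0.1820 + -1.5000i → escape time 2
(row=3, col=2): c = 0.0460 + -1.5000i → escape time 2
(row=3, col=3): c = 0.2740 + -1.5000i → escape time 2
(row=3, col=4): c = 0.5020 + -1.5000i → escape time 2
(row=3, col=5): c = 0.7300 + -1.5000i → escape time 2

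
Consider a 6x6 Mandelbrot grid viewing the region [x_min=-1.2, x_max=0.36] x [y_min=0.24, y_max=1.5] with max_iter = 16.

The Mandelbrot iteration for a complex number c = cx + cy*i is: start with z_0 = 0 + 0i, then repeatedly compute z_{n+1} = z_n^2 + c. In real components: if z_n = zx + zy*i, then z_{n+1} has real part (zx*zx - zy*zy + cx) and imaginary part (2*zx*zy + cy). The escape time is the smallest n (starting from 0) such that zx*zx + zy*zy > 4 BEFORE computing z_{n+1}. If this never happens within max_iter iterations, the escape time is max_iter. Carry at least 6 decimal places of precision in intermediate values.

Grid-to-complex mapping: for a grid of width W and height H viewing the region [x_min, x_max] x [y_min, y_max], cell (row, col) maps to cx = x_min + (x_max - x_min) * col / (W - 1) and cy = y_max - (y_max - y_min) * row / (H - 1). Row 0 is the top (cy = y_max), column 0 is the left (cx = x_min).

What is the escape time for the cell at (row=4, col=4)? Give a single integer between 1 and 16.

Answer: 16

Derivation:
z_0 = 0 + 0i, c = 0.0480 + 0.4920i
Iter 1: z = 0.0480 + 0.4920i, |z|^2 = 0.2444
Iter 2: z = -0.1918 + 0.5392i, |z|^2 = 0.3275
Iter 3: z = -0.2060 + 0.2852i, |z|^2 = 0.1238
Iter 4: z = 0.0091 + 0.3745i, |z|^2 = 0.1403
Iter 5: z = -0.0922 + 0.4988i, |z|^2 = 0.2573
Iter 6: z = -0.1923 + 0.4001i, |z|^2 = 0.1970
Iter 7: z = -0.0751 + 0.3381i, |z|^2 = 0.1200
Iter 8: z = -0.0607 + 0.4412i, |z|^2 = 0.1984
Iter 9: z = -0.1430 + 0.4384i, |z|^2 = 0.2127
Iter 10: z = -0.1238 + 0.3666i, |z|^2 = 0.1497
Iter 11: z = -0.0711 + 0.4012i, |z|^2 = 0.1661
Iter 12: z = -0.1080 + 0.4350i, |z|^2 = 0.2008
Iter 13: z = -0.1295 + 0.3981i, |z|^2 = 0.1753
Iter 14: z = -0.0937 + 0.3889i, |z|^2 = 0.1600
Iter 15: z = -0.0944 + 0.4191i, |z|^2 = 0.1846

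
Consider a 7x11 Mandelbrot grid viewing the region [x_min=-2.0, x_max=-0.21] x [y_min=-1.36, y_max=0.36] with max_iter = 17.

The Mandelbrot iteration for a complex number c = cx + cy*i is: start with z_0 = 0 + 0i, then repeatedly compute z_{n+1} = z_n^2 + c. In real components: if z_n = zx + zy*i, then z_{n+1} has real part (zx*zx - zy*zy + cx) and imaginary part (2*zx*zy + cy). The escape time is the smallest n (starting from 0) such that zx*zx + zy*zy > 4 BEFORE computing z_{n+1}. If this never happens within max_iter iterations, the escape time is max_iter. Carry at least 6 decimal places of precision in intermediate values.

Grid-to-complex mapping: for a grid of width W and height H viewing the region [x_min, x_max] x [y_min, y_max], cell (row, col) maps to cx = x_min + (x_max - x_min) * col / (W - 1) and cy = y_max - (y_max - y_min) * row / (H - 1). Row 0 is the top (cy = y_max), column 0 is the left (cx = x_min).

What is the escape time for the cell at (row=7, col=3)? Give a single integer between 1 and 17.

z_0 = 0 + 0i, c = -1.1050 + -0.8440i
Iter 1: z = -1.1050 + -0.8440i, |z|^2 = 1.9334
Iter 2: z = -0.5963 + 1.0212i, |z|^2 = 1.3985
Iter 3: z = -1.7923 + -2.0620i, |z|^2 = 7.4641
Escaped at iteration 3

Answer: 3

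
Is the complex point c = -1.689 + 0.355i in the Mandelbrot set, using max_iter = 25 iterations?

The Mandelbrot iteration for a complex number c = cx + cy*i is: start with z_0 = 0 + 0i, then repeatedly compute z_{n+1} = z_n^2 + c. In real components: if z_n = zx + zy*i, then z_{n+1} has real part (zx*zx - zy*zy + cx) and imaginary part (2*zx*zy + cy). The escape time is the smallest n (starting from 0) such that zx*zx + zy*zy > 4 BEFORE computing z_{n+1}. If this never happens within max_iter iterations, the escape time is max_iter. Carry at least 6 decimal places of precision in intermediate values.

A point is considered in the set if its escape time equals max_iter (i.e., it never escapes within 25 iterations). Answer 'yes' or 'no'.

Answer: no

Derivation:
z_0 = 0 + 0i, c = -1.6890 + 0.3550i
Iter 1: z = -1.6890 + 0.3550i, |z|^2 = 2.9787
Iter 2: z = 1.0377 + -0.8442i, |z|^2 = 1.7895
Iter 3: z = -1.3248 + -1.3970i, |z|^2 = 3.7069
Iter 4: z = -1.8855 + 4.0567i, |z|^2 = 20.0116
Escaped at iteration 4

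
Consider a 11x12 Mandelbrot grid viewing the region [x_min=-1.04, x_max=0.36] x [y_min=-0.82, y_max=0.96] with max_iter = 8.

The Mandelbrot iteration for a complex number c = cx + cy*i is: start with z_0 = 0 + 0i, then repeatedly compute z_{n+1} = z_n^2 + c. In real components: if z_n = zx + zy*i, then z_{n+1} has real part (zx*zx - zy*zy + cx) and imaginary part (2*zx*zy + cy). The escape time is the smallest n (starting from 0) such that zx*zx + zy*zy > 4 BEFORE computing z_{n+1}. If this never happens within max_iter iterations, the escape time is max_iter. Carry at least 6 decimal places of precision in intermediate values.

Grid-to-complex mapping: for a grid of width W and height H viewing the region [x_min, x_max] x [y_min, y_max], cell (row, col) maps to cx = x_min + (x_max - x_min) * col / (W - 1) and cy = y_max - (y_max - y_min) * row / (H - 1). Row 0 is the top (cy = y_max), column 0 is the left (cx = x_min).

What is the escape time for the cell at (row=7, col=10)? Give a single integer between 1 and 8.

z_0 = 0 + 0i, c = 0.3600 + -0.1727i
Iter 1: z = 0.3600 + -0.1727i, |z|^2 = 0.1594
Iter 2: z = 0.4598 + -0.2971i, |z|^2 = 0.2996
Iter 3: z = 0.4831 + -0.4459i, |z|^2 = 0.4322
Iter 4: z = 0.3946 + -0.6036i, |z|^2 = 0.5200
Iter 5: z = 0.1514 + -0.6490i, |z|^2 = 0.4442
Iter 6: z = -0.0383 + -0.3692i, |z|^2 = 0.1378
Iter 7: z = 0.2251 + -0.1444i, |z|^2 = 0.0715

Answer: 8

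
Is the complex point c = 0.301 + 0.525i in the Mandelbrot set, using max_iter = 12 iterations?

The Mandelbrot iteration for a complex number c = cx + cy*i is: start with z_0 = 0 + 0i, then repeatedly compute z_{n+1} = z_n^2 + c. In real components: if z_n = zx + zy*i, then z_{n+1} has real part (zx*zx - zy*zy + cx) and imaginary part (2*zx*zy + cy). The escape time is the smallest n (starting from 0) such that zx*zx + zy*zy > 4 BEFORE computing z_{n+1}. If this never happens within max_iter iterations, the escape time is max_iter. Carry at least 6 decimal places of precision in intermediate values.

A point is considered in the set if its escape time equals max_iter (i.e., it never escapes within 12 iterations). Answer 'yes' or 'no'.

z_0 = 0 + 0i, c = 0.3010 + 0.5250i
Iter 1: z = 0.3010 + 0.5250i, |z|^2 = 0.3662
Iter 2: z = 0.1160 + 0.8411i, |z|^2 = 0.7208
Iter 3: z = -0.3929 + 0.7201i, |z|^2 = 0.6729
Iter 4: z = -0.0631 + -0.0409i, |z|^2 = 0.0057
Iter 5: z = 0.3033 + 0.5302i, |z|^2 = 0.3731
Iter 6: z = 0.1119 + 0.8466i, |z|^2 = 0.7293
Iter 7: z = -0.4032 + 0.7145i, |z|^2 = 0.6731
Iter 8: z = -0.0470 + -0.0512i, |z|^2 = 0.0048
Iter 9: z = 0.3006 + 0.5298i, |z|^2 = 0.3710
Iter 10: z = 0.1106 + 0.8435i, |z|^2 = 0.7237
Iter 11: z = -0.3983 + 0.7117i, |z|^2 = 0.6651
Did not escape in 12 iterations → in set

Answer: yes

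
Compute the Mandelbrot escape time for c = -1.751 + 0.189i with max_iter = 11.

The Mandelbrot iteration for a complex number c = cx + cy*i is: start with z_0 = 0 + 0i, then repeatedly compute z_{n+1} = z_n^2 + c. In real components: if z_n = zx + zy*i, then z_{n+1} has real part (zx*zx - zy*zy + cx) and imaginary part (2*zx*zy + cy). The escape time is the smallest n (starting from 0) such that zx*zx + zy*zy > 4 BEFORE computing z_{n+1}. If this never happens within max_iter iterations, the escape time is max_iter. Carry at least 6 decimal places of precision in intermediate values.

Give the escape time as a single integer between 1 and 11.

z_0 = 0 + 0i, c = -1.7510 + 0.1890i
Iter 1: z = -1.7510 + 0.1890i, |z|^2 = 3.1017
Iter 2: z = 1.2793 + -0.4729i, |z|^2 = 1.8602
Iter 3: z = -0.3381 + -1.0209i, |z|^2 = 1.1565
Iter 4: z = -2.6789 + 0.8792i, |z|^2 = 7.9497
Escaped at iteration 4

Answer: 4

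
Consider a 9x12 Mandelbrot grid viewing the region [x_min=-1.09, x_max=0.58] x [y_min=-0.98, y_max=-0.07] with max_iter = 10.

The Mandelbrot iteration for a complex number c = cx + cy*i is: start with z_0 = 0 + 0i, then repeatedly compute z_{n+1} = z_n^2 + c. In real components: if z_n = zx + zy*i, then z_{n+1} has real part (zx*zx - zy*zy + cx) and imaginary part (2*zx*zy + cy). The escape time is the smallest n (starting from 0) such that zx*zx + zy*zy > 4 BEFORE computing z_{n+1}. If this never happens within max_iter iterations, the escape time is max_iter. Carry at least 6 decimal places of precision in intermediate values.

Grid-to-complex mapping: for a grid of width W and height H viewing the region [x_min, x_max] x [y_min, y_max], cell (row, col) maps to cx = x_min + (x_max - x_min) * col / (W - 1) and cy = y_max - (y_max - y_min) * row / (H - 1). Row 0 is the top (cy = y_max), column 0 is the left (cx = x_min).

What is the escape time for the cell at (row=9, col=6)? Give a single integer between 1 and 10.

Answer: 5

Derivation:
z_0 = 0 + 0i, c = 0.1625 + -0.8145i
Iter 1: z = 0.1625 + -0.8145i, |z|^2 = 0.6899
Iter 2: z = -0.4746 + -1.0793i, |z|^2 = 1.3901
Iter 3: z = -0.7771 + 0.2099i, |z|^2 = 0.6479
Iter 4: z = 0.7224 + -1.1407i, |z|^2 = 1.8230
Iter 5: z = -0.6169 + -2.4625i, |z|^2 = 6.4446
Escaped at iteration 5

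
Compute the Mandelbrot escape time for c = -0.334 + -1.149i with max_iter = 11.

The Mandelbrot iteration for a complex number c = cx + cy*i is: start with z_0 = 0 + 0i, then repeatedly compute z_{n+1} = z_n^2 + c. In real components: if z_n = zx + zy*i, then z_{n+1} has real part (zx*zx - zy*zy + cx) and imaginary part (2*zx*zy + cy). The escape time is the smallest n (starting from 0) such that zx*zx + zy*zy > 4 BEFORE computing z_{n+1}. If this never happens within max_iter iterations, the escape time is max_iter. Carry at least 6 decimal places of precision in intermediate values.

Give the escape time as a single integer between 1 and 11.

Answer: 4

Derivation:
z_0 = 0 + 0i, c = -0.3340 + -1.1490i
Iter 1: z = -0.3340 + -1.1490i, |z|^2 = 1.4318
Iter 2: z = -1.5426 + -0.3815i, |z|^2 = 2.5253
Iter 3: z = 1.9002 + 0.0279i, |z|^2 = 3.6117
Iter 4: z = 3.2761 + -1.0428i, |z|^2 = 11.8204
Escaped at iteration 4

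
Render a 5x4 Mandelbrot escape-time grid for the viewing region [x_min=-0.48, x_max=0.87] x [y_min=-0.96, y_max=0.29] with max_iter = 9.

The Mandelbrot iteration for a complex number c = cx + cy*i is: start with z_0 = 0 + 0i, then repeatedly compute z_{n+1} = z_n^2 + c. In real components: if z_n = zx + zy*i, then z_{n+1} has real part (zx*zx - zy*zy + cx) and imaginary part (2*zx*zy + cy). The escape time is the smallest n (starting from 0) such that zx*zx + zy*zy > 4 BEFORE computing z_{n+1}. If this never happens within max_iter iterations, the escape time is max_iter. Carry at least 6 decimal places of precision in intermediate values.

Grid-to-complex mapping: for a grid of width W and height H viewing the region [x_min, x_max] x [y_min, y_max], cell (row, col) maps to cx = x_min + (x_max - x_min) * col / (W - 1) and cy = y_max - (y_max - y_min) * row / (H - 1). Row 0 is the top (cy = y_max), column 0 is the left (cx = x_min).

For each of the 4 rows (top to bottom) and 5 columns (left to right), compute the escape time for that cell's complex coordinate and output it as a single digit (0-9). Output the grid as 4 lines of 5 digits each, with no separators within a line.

Answer: 99953
99953
99943
49432

Derivation:
(row=0, col=0): c = -0.4800 + 0.2900i → escape time 9
(row=0, col=1): c = -0.1425 + 0.2900i → escape time 9
(row=0, col=2): c = 0.1950 + 0.2900i → escape time 9
(row=0, col=3): c = 0.5325 + 0.2900i → escape time 5
(row=0, col=4): c = 0.8700 + 0.2900i → escape time 3
(row=1, col=0): c = -0.4800 + -0.1267i → escape time 9
(row=1, col=1): c = -0.1425 + -0.1267i → escape time 9
(row=1, col=2): c = 0.1950 + -0.1267i → escape time 9
(row=1, col=3): c = 0.5325 + -0.1267i → escape time 5
(row=1, col=4): c = 0.8700 + -0.1267i → escape time 3
(row=2, col=0): c = -0.4800 + -0.5433i → escape time 9
(row=2, col=1): c = -0.1425 + -0.5433i → escape time 9
(row=2, col=2): c = 0.1950 + -0.5433i → escape time 9
(row=2, col=3): c = 0.5325 + -0.5433i → escape time 4
(row=2, col=4): c = 0.8700 + -0.5433i → escape time 3
(row=3, col=0): c = -0.4800 + -0.9600i → escape time 4
(row=3, col=1): c = -0.1425 + -0.9600i → escape time 9
(row=3, col=2): c = 0.1950 + -0.9600i → escape time 4
(row=3, col=3): c = 0.5325 + -0.9600i → escape time 3
(row=3, col=4): c = 0.8700 + -0.9600i → escape time 2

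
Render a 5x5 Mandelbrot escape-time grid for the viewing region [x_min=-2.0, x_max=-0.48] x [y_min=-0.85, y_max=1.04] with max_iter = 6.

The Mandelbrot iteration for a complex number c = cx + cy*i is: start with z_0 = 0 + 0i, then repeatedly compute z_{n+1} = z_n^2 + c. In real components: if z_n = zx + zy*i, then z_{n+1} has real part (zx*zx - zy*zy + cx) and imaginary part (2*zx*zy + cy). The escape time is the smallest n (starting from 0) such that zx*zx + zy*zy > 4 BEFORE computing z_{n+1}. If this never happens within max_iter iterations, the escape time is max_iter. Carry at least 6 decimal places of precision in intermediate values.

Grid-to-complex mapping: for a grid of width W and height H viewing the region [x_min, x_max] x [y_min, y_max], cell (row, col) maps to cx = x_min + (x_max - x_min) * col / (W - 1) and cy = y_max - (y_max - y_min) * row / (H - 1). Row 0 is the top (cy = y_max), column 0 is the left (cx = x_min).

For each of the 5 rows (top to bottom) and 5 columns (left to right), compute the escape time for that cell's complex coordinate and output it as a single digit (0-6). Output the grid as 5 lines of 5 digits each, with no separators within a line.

Answer: 12334
13356
16666
14666
13345

Derivation:
(row=0, col=0): c = -2.0000 + 1.0400i → escape time 1
(row=0, col=1): c = -1.6200 + 1.0400i → escape time 2
(row=0, col=2): c = -1.2400 + 1.0400i → escape time 3
(row=0, col=3): c = -0.8600 + 1.0400i → escape time 3
(row=0, col=4): c = -0.4800 + 1.0400i → escape time 4
(row=1, col=0): c = -2.0000 + 0.5675i → escape time 1
(row=1, col=1): c = -1.6200 + 0.5675i → escape time 3
(row=1, col=2): c = -1.2400 + 0.5675i → escape time 3
(row=1, col=3): c = -0.8600 + 0.5675i → escape time 5
(row=1, col=4): c = -0.4800 + 0.5675i → escape time 6
(row=2, col=0): c = -2.0000 + 0.0950i → escape time 1
(row=2, col=1): c = -1.6200 + 0.0950i → escape time 6
(row=2, col=2): c = -1.2400 + 0.0950i → escape time 6
(row=2, col=3): c = -0.8600 + 0.0950i → escape time 6
(row=2, col=4): c = -0.4800 + 0.0950i → escape time 6
(row=3, col=0): c = -2.0000 + -0.3775i → escape time 1
(row=3, col=1): c = -1.6200 + -0.3775i → escape time 4
(row=3, col=2): c = -1.2400 + -0.3775i → escape time 6
(row=3, col=3): c = -0.8600 + -0.3775i → escape time 6
(row=3, col=4): c = -0.4800 + -0.3775i → escape time 6
(row=4, col=0): c = -2.0000 + -0.8500i → escape time 1
(row=4, col=1): c = -1.6200 + -0.8500i → escape time 3
(row=4, col=2): c = -1.2400 + -0.8500i → escape time 3
(row=4, col=3): c = -0.8600 + -0.8500i → escape time 4
(row=4, col=4): c = -0.4800 + -0.8500i → escape time 5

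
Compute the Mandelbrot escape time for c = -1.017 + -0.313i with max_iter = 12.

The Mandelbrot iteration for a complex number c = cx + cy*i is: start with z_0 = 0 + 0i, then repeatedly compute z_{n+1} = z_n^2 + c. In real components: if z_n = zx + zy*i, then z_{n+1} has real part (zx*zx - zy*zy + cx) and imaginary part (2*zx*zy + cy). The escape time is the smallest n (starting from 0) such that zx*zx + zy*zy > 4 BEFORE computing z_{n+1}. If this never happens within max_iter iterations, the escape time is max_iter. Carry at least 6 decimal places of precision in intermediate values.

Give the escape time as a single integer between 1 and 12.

Answer: 12

Derivation:
z_0 = 0 + 0i, c = -1.0170 + -0.3130i
Iter 1: z = -1.0170 + -0.3130i, |z|^2 = 1.1323
Iter 2: z = -0.0807 + 0.3236i, |z|^2 = 0.1113
Iter 3: z = -1.1152 + -0.3652i, |z|^2 = 1.3771
Iter 4: z = 0.0934 + 0.5016i, |z|^2 = 0.2603
Iter 5: z = -1.2599 + -0.2193i, |z|^2 = 1.6355
Iter 6: z = 0.5223 + 0.2397i, |z|^2 = 0.3302
Iter 7: z = -0.8017 + -0.0626i, |z|^2 = 0.6467
Iter 8: z = -0.3782 + -0.2126i, |z|^2 = 0.1882
Iter 9: z = -0.9191 + -0.1522i, |z|^2 = 0.8680
Iter 10: z = -0.1953 + -0.0332i, |z|^2 = 0.0393
Iter 11: z = -0.9799 + -0.3000i, |z|^2 = 1.0503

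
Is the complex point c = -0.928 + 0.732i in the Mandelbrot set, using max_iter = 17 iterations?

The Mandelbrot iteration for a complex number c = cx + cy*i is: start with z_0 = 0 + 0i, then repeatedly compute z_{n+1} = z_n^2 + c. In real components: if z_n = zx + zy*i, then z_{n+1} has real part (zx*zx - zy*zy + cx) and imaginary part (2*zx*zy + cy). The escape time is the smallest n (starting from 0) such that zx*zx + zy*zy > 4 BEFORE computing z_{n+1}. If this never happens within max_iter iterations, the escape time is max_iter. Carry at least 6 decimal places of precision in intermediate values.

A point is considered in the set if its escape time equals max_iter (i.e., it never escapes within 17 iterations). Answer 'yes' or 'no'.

z_0 = 0 + 0i, c = -0.9280 + 0.7320i
Iter 1: z = -0.9280 + 0.7320i, |z|^2 = 1.3970
Iter 2: z = -0.6026 + -0.6266i, |z|^2 = 0.7558
Iter 3: z = -0.9574 + 1.4872i, |z|^2 = 3.1285
Iter 4: z = -2.2231 + -2.1159i, |z|^2 = 9.4191
Escaped at iteration 4

Answer: no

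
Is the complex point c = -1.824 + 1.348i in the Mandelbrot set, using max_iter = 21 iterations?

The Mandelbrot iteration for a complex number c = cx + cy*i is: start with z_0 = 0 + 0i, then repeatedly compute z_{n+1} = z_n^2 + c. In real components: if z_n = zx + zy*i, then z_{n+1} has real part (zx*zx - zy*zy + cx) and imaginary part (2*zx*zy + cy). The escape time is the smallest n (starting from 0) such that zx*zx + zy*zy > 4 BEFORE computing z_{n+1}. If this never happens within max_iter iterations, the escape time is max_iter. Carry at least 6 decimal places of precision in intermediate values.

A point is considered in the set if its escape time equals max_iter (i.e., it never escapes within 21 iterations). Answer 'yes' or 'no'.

z_0 = 0 + 0i, c = -1.8240 + 1.3480i
Iter 1: z = -1.8240 + 1.3480i, |z|^2 = 5.1441
Escaped at iteration 1

Answer: no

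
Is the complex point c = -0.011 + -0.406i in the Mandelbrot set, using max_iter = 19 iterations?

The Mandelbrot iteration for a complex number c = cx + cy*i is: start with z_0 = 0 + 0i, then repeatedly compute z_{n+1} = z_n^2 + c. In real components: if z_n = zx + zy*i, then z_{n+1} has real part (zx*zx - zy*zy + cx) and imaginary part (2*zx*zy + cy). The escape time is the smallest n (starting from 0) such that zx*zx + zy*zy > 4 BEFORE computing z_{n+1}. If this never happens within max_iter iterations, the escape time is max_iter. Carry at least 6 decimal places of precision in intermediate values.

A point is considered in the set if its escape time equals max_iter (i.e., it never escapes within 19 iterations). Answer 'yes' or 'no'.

Answer: yes

Derivation:
z_0 = 0 + 0i, c = -0.0110 + -0.4060i
Iter 1: z = -0.0110 + -0.4060i, |z|^2 = 0.1650
Iter 2: z = -0.1757 + -0.3971i, |z|^2 = 0.1885
Iter 3: z = -0.1378 + -0.2665i, |z|^2 = 0.0900
Iter 4: z = -0.0630 + -0.3326i, |z|^2 = 0.1146
Iter 5: z = -0.1176 + -0.3641i, |z|^2 = 0.1464
Iter 6: z = -0.1297 + -0.3203i, |z|^2 = 0.1194
Iter 7: z = -0.0968 + -0.3229i, |z|^2 = 0.1136
Iter 8: z = -0.1059 + -0.3435i, |z|^2 = 0.1292
Iter 9: z = -0.1178 + -0.3333i, |z|^2 = 0.1249
Iter 10: z = -0.1082 + -0.3275i, |z|^2 = 0.1190
Iter 11: z = -0.1066 + -0.3351i, |z|^2 = 0.1237
Iter 12: z = -0.1120 + -0.3346i, |z|^2 = 0.1245
Iter 13: z = -0.1104 + -0.3311i, |z|^2 = 0.1218
Iter 14: z = -0.1084 + -0.3329i, |z|^2 = 0.1226
Iter 15: z = -0.1101 + -0.3338i, |z|^2 = 0.1235
Iter 16: z = -0.1103 + -0.3325i, |z|^2 = 0.1227
Iter 17: z = -0.1094 + -0.3326i, |z|^2 = 0.1226
Iter 18: z = -0.1097 + -0.3332i, |z|^2 = 0.1231
Did not escape in 19 iterations → in set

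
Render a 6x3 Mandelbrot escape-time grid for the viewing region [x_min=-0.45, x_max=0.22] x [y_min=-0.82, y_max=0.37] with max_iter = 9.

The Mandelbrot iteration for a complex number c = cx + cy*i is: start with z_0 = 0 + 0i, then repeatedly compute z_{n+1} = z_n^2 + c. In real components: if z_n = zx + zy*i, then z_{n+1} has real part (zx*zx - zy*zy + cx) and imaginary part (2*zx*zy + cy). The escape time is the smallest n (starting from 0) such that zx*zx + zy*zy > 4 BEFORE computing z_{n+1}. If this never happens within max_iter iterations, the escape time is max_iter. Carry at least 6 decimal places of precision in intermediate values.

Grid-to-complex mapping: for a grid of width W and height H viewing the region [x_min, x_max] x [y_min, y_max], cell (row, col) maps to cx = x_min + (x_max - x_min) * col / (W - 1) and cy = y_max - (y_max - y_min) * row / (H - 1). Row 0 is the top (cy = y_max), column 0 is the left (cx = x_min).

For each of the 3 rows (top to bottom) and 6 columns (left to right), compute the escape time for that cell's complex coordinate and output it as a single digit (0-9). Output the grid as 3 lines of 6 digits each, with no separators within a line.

Answer: 999999
999999
589965

Derivation:
(row=0, col=0): c = -0.4500 + 0.3700i → escape time 9
(row=0, col=1): c = -0.3160 + 0.3700i → escape time 9
(row=0, col=2): c = -0.1820 + 0.3700i → escape time 9
(row=0, col=3): c = -0.0480 + 0.3700i → escape time 9
(row=0, col=4): c = 0.0860 + 0.3700i → escape time 9
(row=0, col=5): c = 0.2200 + 0.3700i → escape time 9
(row=1, col=0): c = -0.4500 + -0.2250i → escape time 9
(row=1, col=1): c = -0.3160 + -0.2250i → escape time 9
(row=1, col=2): c = -0.1820 + -0.2250i → escape time 9
(row=1, col=3): c = -0.0480 + -0.2250i → escape time 9
(row=1, col=4): c = 0.0860 + -0.2250i → escape time 9
(row=1, col=5): c = 0.2200 + -0.2250i → escape time 9
(row=2, col=0): c = -0.4500 + -0.8200i → escape time 5
(row=2, col=1): c = -0.3160 + -0.8200i → escape time 8
(row=2, col=2): c = -0.1820 + -0.8200i → escape time 9
(row=2, col=3): c = -0.0480 + -0.8200i → escape time 9
(row=2, col=4): c = 0.0860 + -0.8200i → escape time 6
(row=2, col=5): c = 0.2200 + -0.8200i → escape time 5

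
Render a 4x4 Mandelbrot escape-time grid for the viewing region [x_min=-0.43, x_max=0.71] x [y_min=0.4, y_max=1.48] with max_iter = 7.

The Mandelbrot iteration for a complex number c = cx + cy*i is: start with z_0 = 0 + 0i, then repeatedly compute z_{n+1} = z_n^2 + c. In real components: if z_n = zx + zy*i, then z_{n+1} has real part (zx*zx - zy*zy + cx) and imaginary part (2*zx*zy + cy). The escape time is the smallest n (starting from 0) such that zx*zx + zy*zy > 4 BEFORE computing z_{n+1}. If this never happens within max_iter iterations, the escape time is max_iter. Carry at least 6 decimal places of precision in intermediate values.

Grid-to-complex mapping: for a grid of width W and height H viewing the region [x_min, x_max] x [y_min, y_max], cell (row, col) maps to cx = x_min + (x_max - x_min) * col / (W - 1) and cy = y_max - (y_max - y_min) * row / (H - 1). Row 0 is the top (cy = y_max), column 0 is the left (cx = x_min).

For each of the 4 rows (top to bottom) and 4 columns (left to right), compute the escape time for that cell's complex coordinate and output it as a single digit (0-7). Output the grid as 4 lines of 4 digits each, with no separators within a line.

(row=0, col=0): c = -0.4300 + 1.4800i → escape time 2
(row=0, col=1): c = -0.0500 + 1.4800i → escape time 2
(row=0, col=2): c = 0.3300 + 1.4800i → escape time 2
(row=0, col=3): c = 0.7100 + 1.4800i → escape time 2
(row=1, col=0): c = -0.4300 + 1.1200i → escape time 4
(row=1, col=1): c = -0.0500 + 1.1200i → escape time 4
(row=1, col=2): c = 0.3300 + 1.1200i → escape time 2
(row=1, col=3): c = 0.7100 + 1.1200i → escape time 2
(row=2, col=0): c = -0.4300 + 0.7600i → escape time 6
(row=2, col=1): c = -0.0500 + 0.7600i → escape time 7
(row=2, col=2): c = 0.3300 + 0.7600i → escape time 5
(row=2, col=3): c = 0.7100 + 0.7600i → escape time 3
(row=3, col=0): c = -0.4300 + 0.4000i → escape time 7
(row=3, col=1): c = -0.0500 + 0.4000i → escape time 7
(row=3, col=2): c = 0.3300 + 0.4000i → escape time 7
(row=3, col=3): c = 0.7100 + 0.4000i → escape time 3

Answer: 2222
4422
6753
7773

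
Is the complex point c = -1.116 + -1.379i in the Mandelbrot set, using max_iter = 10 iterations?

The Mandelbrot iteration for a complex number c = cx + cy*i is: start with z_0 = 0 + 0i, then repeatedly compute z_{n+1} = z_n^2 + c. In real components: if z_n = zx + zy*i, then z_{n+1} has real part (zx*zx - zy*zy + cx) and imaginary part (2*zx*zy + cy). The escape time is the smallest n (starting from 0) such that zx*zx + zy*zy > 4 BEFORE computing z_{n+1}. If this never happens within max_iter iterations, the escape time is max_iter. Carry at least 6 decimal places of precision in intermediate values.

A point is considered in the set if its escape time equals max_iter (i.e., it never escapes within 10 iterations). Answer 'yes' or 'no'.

z_0 = 0 + 0i, c = -1.1160 + -1.3790i
Iter 1: z = -1.1160 + -1.3790i, |z|^2 = 3.1471
Iter 2: z = -1.7722 + 1.6989i, |z|^2 = 6.0270
Escaped at iteration 2

Answer: no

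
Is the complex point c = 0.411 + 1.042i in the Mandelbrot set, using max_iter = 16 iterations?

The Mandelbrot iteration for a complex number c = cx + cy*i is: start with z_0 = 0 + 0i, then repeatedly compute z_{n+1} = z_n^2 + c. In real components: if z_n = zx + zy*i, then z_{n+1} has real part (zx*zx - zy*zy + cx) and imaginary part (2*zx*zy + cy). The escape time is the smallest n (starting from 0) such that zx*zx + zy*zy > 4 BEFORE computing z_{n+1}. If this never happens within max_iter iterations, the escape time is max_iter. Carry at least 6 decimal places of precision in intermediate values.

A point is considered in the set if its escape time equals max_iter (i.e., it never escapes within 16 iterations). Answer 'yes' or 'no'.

Answer: no

Derivation:
z_0 = 0 + 0i, c = 0.4110 + 1.0420i
Iter 1: z = 0.4110 + 1.0420i, |z|^2 = 1.2547
Iter 2: z = -0.5058 + 1.8985i, |z|^2 = 3.8603
Iter 3: z = -2.9375 + -0.8787i, |z|^2 = 9.4011
Escaped at iteration 3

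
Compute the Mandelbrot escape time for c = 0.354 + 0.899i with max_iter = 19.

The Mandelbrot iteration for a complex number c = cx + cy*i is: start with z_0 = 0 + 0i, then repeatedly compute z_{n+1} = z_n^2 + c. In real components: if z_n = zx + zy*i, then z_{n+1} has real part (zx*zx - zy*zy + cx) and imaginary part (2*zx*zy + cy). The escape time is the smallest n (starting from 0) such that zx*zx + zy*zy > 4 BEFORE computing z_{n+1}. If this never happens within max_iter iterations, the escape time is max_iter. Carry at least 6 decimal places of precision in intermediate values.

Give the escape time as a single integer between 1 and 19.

z_0 = 0 + 0i, c = 0.3540 + 0.8990i
Iter 1: z = 0.3540 + 0.8990i, |z|^2 = 0.9335
Iter 2: z = -0.3289 + 1.5355i, |z|^2 = 2.4659
Iter 3: z = -1.8956 + -0.1110i, |z|^2 = 3.6055
Iter 4: z = 3.9349 + 1.3198i, |z|^2 = 17.2251
Escaped at iteration 4

Answer: 4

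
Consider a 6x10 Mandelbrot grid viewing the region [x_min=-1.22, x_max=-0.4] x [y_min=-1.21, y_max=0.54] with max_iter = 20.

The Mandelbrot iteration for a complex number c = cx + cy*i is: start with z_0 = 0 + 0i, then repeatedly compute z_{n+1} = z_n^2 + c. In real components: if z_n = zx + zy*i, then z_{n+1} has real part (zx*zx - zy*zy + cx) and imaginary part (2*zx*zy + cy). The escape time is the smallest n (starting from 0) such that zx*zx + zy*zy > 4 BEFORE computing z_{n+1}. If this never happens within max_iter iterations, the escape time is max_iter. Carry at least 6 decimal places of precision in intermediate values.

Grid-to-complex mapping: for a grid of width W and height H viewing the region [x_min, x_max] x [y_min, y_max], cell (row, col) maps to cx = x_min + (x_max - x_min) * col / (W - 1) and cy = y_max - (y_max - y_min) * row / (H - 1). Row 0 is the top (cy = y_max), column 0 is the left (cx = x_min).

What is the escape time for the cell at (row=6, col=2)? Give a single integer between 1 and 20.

Answer: 5

Derivation:
z_0 = 0 + 0i, c = -0.8920 + -0.6267i
Iter 1: z = -0.8920 + -0.6267i, |z|^2 = 1.1884
Iter 2: z = -0.4890 + 0.4913i, |z|^2 = 0.4805
Iter 3: z = -0.8942 + -1.1072i, |z|^2 = 2.0255
Iter 4: z = -1.3183 + 1.3535i, |z|^2 = 3.5699
Iter 5: z = -0.9861 + -4.1953i, |z|^2 = 18.5729
Escaped at iteration 5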